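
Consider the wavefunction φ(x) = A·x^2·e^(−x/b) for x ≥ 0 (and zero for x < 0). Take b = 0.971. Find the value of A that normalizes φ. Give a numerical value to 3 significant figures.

Require ∫ |φ|² dx = 1 over the whole domain.
∫|φ|² dx = A²·(3·b^5/4).
Setting this equal to 1 gives A² = 1/(3·b^5/4).
Plugging in b = 0.971 yields A = 1.243.

A ≈ 1.24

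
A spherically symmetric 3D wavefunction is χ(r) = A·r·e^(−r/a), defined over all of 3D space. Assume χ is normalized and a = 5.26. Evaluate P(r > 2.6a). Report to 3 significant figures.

P ≈ 0.406

With dV = 4πr²dr, the probability is ∫|χ|² dV over r > 2.6a.
Normalization gives A² = 1/(3·π·a^5).
In terms of u = r/a (A², 4π and the length scale all cancel between numerator and denominator), P = [∫_{2.6}^{∞} u^4·e^(-2·u) du] / [∫_{0}^{∞} u^4·e^(-2·u) du].
Using ∫ u^4·e^(-2·u) du = -(u^4/2 + u^3 + 3·u^2/2 + 3·u/2 + 3/4)·e^(-2·u), the numerator is ≈ 0.30460 and the denominator is 3/4.
This evaluates to P = 0.4061.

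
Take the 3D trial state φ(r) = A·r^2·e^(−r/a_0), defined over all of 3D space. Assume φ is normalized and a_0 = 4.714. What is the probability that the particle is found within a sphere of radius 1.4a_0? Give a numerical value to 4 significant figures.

P ≈ 0.02441

With dV = 4πr²dr, the probability is ∫|φ|² dV over r ≤ 1.4a_0.
The full normalization integral is A²·[45·π·a_0^7/2] = 1, fixing A².
Substituting u = r/a_0, A², 4π and the length scale all cancel in the ratio: P = ∫_{0}^{1.4} u^6·e^(-2·u) du / ∫_{0}^{∞} u^6·e^(-2·u) du.
With ∫ u^6·e^(-2·u) du = -(4·u^6 + 12·u^5 + 30·u^4 + 60·u^3 + 90·u^2 + 90·u + 45)·e^(-2·u)/8 + C, the region integral is ≈ 0.137310 and the full one is 45/8.
Taking the ratio yields P = 0.024411.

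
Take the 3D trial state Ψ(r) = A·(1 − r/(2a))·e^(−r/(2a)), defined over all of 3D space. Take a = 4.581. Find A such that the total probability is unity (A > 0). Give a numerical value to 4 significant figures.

A ≈ 0.02034

Require ∫ |Ψ|² 4πr² dr = 1 over the whole domain.
(Spherical symmetry: dV = 4πr² dr.)
Carrying out the integral gives A² · 8·π·a^3.
Setting this equal to 1 gives A² = 1/(8·π·a^3).
With a = 4.581: A² = 0.00041388 and A = 0.020344.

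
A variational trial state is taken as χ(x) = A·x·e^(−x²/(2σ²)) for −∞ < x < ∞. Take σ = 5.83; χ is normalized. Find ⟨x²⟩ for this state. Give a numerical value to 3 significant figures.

⟨x^2⟩ ≈ 51.0

By definition ⟨x²⟩ = ∫ x^2 |χ(x)|² dx.
Using the Gaussian integral ∫_{−∞}^{∞} e^(−αx²) dx = √(π/α), evaluating both integrals, ⟨x²⟩ = 3·σ^2/2.
With σ = 5.83, ⟨x^2⟩ = 50.98.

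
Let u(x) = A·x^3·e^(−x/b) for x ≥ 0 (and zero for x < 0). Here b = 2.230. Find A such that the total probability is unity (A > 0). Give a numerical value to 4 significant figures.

A ≈ 0.02546

Require ∫ |u|² dx = 1 over the whole domain.
Using ∫₀^∞ xⁿ e^(−αx) dx = n!/αⁿ⁺¹, with u = A·x^3·e^(−x/b), the integral evaluates to A²·[45·b^7/8].
Setting this equal to 1 gives A² = 1/(45·b^7/8).
Plugging in b = 2.230 yields A = 0.025461.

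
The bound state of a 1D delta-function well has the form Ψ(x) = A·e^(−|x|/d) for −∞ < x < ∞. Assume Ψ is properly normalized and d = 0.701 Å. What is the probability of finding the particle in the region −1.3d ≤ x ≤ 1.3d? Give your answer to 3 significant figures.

P = ∫_{−1.3d}^{1.3d} |Ψ(x)|² dx.
Since A² = 1/(d), this is the region integral divided by the full normalization integral.
Both integrals are even about x = 0, so only the x ≥ 0 halves are needed (the factors of 2 cancel). Let u = x/d; then A² and the length scale cancel, so P = ∫_{0}^{1.3} e^(-2·u) du ÷ ∫_{0}^{∞} e^(-2·u) du.
An antiderivative of e^(-2·u) is -e^(-2·u)/2; evaluating from 0 to 1.3 gives 1/2 - e^(-13/5)/2, while the full integral is 1/2.
This works out to P = 0.9257.

P ≈ 0.926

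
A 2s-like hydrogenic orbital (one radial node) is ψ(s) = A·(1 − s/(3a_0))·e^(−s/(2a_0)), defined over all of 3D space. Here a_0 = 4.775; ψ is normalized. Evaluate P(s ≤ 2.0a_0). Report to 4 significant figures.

With dV = 4πs²ds, the probability is ∫|ψ|² dV over s ≤ 2.0a_0.
A² is fixed by ∫₀^∞ 4πs²|ψ|² ds = 1, i.e. A² = (8·π·a_0^3/3)^(−1).
Substituting u = s/a_0, A², 4π and the length scale all cancel in the ratio: P = ∫_{0}^{2.0} u^2·(1 - u/3)^2·e^(-u) du / ∫_{0}^{∞} u^2·(1 - u/3)^2·e^(-u) du.
Using ∫ u^2·(1 - u/3)^2·e^(-u) du = (-u^4 + 2·u^3 - 3·u^2 - 6·u - 6)·e^(-u)/9, the numerator is 2/3 - 10·e^(-2)/3 and the denominator is 2/3.
The region integral divided by the full integral gives P = 0.32332.

P ≈ 0.3233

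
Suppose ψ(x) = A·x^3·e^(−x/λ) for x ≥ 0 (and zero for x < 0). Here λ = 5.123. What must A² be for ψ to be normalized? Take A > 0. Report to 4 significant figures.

The normalization condition is ∫|ψ|² dx = 1 from 0 to ∞.
With ψ = A·x^3·e^(−x/λ), the integral evaluates to A²·[45·λ^7/8].
Setting this equal to 1 gives A² = 1/(45·λ^7/8).
Plugging in λ = 5.123 yields A = 0.0013855.

A^2 ≈ 0.000001920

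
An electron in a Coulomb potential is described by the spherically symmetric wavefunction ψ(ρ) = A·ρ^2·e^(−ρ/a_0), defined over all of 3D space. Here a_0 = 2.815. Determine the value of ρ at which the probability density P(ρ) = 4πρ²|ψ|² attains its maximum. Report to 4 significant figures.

ρ ≈ 8.445

Set d/dρ [P(ρ) = 4πρ²|ψ|²] = 0 and solve for ρ > 0.
This gives ρ = 3·a_0.
With a_0 = 2.815, the most probable radial distance is 8.4450.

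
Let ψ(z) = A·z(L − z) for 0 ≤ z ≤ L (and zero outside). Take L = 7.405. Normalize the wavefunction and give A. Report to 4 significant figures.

Require ∫ |ψ|² dz = 1 over the whole domain.
With ψ = A·z(L − z), the integral evaluates to A²·[L^5/30].
Substituting L = 7.405 gives A² = 0.0013474, so A = 0.036707.

A ≈ 0.03671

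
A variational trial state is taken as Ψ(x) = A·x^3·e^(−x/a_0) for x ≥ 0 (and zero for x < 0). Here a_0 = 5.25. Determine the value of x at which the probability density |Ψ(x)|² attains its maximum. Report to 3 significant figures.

Set d/dx [|Ψ(x)|²] = 0 and solve for x > 0.
Solving yields x = 3·a_0.
With a_0 = 5.25, the most probable position is 15.75.

x ≈ 15.8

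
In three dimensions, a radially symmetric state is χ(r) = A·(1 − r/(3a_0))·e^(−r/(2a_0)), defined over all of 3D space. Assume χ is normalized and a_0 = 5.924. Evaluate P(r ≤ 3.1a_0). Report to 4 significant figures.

P ≈ 0.3528

P = ∫ |χ|² 4πr² dr over r ≤ 3.1a_0.
A² is fixed by ∫₀^∞ 4πr²|χ|² dr = 1, i.e. A² = (8·π·a_0^3/3)^(−1).
In terms of u = r/a_0 (A², 4π and the length scale all cancel between numerator and denominator), P = [∫_{0}^{3.1} u^2·(1 - u/3)^2·e^(-u) du] / [∫_{0}^{∞} u^2·(1 - u/3)^2·e^(-u) du].
An antiderivative of u^2·(1 - u/3)^2·e^(-u) is (-u^4 + 2·u^3 - 3·u^2 - 6·u - 6)·e^(-u)/9; evaluating from 0 to 3.1 gives ≈ 0.235195, while the full integral is 2/3.
The region integral divided by the full integral gives P = 0.35279.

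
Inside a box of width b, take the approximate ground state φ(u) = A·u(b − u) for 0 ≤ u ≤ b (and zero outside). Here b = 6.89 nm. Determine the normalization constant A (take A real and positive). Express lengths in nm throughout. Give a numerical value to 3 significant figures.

Normalization requires ∫|φ|² du = 1, integrated from 0 to b.
Expanding the polynomial and integrating term by term, with φ = A·u(b − u), the integral evaluates to A²·[b^5/30].
Setting this equal to 1 gives A² = 1/(b^5/30).
Substituting b = 6.89 gives A² = 0.001932, so A = 0.04396.

A ≈ 0.0440 nm^(-5/2)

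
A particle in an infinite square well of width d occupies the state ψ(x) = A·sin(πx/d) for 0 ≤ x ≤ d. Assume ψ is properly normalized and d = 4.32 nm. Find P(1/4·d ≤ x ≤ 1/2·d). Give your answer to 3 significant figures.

The probability is P = ∫ |ψ|² dx over [1/4·d, 1/2·d].
Since A² = 1/(d/2), this is the region integral divided by the full normalization integral.
Substituting u = x/d, A² and the length scale cancel in the ratio: P = ∫_{1/4}^{1/2} sin(π·u)^2 du / ∫_{0}^{1} sin(π·u)^2 du.
An antiderivative of sin(π·u)^2 is u/2 - sin(2·π·u)/(4·π); evaluating from 1/4 to 1/2 gives 1/(4·π) + 1/8, while the full integral is 1/2.
This works out to P = (2 + π)/(4·π).

P ≈ 0.409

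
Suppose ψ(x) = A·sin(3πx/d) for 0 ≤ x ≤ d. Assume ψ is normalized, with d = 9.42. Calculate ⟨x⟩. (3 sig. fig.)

⟨x⟩ ≈ 4.71

⟨x⟩ = ∫ x |ψ|² dx over the full domain.
The ratio of the moment integral to the normalization integral gives ⟨x⟩ = d/2.
With d = 9.42, ⟨x⟩ = 4.710.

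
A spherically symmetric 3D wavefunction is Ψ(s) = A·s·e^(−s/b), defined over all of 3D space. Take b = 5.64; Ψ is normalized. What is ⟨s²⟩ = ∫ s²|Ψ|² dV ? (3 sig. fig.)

⟨s^2⟩ ≈ 239

⟨s²⟩ = ∫ s^2 |Ψ|² 4πs² ds over the full domain.
Using ∫₀^∞ sⁿ e^(−αs) ds = n!/αⁿ⁺¹, evaluating both integrals, ⟨s²⟩ = 15·b^2/2.
Putting b = 5.64 gives 238.6.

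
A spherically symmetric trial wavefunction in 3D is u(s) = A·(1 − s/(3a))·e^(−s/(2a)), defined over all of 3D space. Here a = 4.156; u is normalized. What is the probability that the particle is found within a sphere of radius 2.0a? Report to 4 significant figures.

P ≈ 0.3233

With dV = 4πs²ds, the probability is ∫|u|² dV over s ≤ 2.0a.
A² is fixed by ∫₀^∞ 4πs²|u|² ds = 1, i.e. A² = (8·π·a^3/3)^(−1).
Substituting t = s/a, A², 4π and the length scale all cancel in the ratio: P = ∫_{0}^{2.0} t^2·(1 - t/3)^2·e^(-t) dt / ∫_{0}^{∞} t^2·(1 - t/3)^2·e^(-t) dt.
Using ∫ t^2·(1 - t/3)^2·e^(-t) dt = (-t^4 + 2·t^3 - 3·t^2 - 6·t - 6)·e^(-t)/9, the numerator is 2/3 - 10·e^(-2)/3 and the denominator is 2/3.
This evaluates to P = 0.32332.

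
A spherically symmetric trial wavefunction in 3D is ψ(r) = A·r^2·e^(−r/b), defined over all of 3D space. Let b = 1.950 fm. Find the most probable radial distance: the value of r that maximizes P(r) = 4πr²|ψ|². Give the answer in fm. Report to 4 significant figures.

r ≈ 5.850 fm

Set d/dr [P(r) = 4πr²|ψ|²] = 0 and solve for r > 0.
This gives r = 3·b.
With b = 1.950, the most probable radial distance is 5.8500 fm.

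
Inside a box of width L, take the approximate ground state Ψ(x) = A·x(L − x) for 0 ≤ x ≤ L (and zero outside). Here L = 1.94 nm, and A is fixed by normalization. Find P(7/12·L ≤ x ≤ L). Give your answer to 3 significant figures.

P ≈ 0.347

P = ∫_{7/12·L}^{L} |Ψ(x)|² dx.
The normalization integral ∫|Ψ|²dx over the whole domain equals L^5/30·A², and A² cancels in the ratio.
In terms of u = x/L (A² and the length scale cancel between numerator and denominator), P = [∫_{7/12}^{1} u^2·(1 - u)^2 du] / [∫_{0}^{1} u^2·(1 - u)^2 du].
Using ∫ u^2·(1 - u)^2 du = u^3·(6·u^2 - 15·u + 10)/30, the numerator is ≈ 0.011554 and the denominator is 1/30.
The result is P = 0.3466.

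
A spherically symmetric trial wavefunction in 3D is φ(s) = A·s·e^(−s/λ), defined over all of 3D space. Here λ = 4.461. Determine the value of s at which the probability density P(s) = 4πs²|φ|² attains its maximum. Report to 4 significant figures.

s ≈ 8.922

Differentiate P(s) = 4πs²|φ|² with respect to s and set to zero.
This gives s = 2·λ.
With λ = 4.461, the most probable radial distance is 8.9220.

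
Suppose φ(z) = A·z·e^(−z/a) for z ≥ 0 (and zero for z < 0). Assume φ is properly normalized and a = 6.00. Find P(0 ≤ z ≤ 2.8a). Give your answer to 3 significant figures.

P ≈ 0.918

P = ∫_{0}^{2.8a} |φ(z)|² dz.
The normalization integral ∫|φ|²dz over the whole domain equals a^3/4·A², and A² cancels in the ratio.
Let u = z/a; then A² and the length scale cancel, so P = ∫_{0}^{2.8} u^2·e^(-2·u) du ÷ ∫_{0}^{∞} u^2·e^(-2·u) du.
An antiderivative of u^2·e^(-2·u) is -(2·u^2 + 2·u + 1)·e^(-2·u)/4; evaluating from 0 to 2.8 gives 1/4 - 557·e^(-28/5)/100, while the full integral is 1/4.
Taking the ratio, P = 0.9176.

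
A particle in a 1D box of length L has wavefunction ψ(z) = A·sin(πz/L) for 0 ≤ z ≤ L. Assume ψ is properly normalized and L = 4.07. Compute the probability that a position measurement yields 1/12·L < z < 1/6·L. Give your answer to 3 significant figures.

The probability is P = ∫ |ψ|² dz over [1/12·L, 1/6·L].
Since A² = 1/(L/2), this is the region integral divided by the full normalization integral.
Substituting u = z/L, A² and the length scale cancel in the ratio: P = ∫_{1/12}^{1/6} sin(π·u)^2 du / ∫_{0}^{1} sin(π·u)^2 du.
Using ∫ sin(π·u)^2 du = u/2 - sin(2·π·u)/(4·π), the numerator is -√(3)/(8·π) + 1/(8·π) + 1/24 and the denominator is 1/2.
Evaluating gives P = (-3·√(3) + 3 + π)/(12·π).

P ≈ 0.0251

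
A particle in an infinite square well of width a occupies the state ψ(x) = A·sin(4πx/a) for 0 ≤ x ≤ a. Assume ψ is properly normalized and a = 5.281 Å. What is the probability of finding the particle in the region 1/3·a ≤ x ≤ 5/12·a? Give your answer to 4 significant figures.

P ≈ 0.1522

|ψ|² is the probability density, so P = ∫_{1/3·a}^{5/12·a} |ψ|² dx.
With A² fixed by ∫|ψ|² = 1, i.e. A² = (a/2)^(−1), substitute and integrate.
Substituting u = x/a, A² and the length scale cancel in the ratio: P = ∫_{1/3}^{5/12} sin(4·π·u)^2 du / ∫_{0}^{1} sin(4·π·u)^2 du.
With ∫ sin(4·π·u)^2 du = u/2 - sin(4·π·u)·cos(4·π·u)/(8·π) + C, the region integral is √(3)/(16·π) + 1/24 and the full one is 1/2.
Taking the ratio, P = (√(3)/8 + π/12)/π.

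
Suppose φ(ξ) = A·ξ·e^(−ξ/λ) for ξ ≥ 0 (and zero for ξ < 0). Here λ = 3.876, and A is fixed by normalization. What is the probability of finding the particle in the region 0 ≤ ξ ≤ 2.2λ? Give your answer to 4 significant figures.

|φ|² is the probability density, so P = ∫_{0}^{2.2λ} |φ|² dξ.
With A² fixed by ∫|φ|² = 1, i.e. A² = (λ^3/4)^(−1), substitute and integrate.
Substituting u = ξ/λ, A² and the length scale cancel in the ratio: P = ∫_{0}^{2.2} u^2·e^(-2·u) du / ∫_{0}^{∞} u^2·e^(-2·u) du.
With ∫ u^2·e^(-2·u) du = -(2·u^2 + 2·u + 1)·e^(-2·u)/4 + C, the region integral is 1/4 - 377·e^(-22/5)/100 and the full one is 1/4.
Evaluating gives P = 0.81486.

P ≈ 0.8149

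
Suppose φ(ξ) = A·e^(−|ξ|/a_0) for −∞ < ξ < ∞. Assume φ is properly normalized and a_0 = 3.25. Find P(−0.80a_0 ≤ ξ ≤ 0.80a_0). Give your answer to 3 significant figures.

|φ|² is the probability density, so P = ∫_{−0.80a_0}^{0.80a_0} |φ|² dξ.
With A² fixed by ∫|φ|² = 1, i.e. A² = (a_0)^(−1), substitute and integrate.
By symmetry take twice the ξ ≥ 0 contribution in numerator and denominator; the 2's cancel. Let u = ξ/a_0; then A² and the length scale cancel, so P = ∫_{0}^{0.80} e^(-2·u) du ÷ ∫_{0}^{∞} e^(-2·u) du.
An antiderivative of e^(-2·u) is -e^(-2·u)/2; evaluating from 0 to 0.80 gives 1/2 - e^(-8/5)/2, while the full integral is 1/2.
Evaluating gives P = 0.7981.

P ≈ 0.798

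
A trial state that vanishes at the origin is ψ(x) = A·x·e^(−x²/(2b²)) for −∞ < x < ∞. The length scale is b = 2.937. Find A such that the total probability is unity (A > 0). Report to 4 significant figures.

We need A² ∫|f|² dx = 1, taking the integral from −∞ to ∞.
Differentiating ∫e^(−αx²) dx = √(π/α) under α to get the higher moments, with ψ = A·x·e^(−x²/(2b²)), the integral evaluates to A²·[√(π)·b^3/2].
Hence A² = 1/[√(π)·b^3/2].
With b = 2.937: A² = 0.044539 and A = 0.21104.

A ≈ 0.2110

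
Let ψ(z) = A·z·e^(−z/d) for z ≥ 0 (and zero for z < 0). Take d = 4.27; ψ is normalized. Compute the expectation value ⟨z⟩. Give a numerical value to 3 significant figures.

⟨z⟩ = ∫ z |ψ|² dz over the full domain.
With ∫₀^∞ z^3 e^(−αz) dz = 3!/α^4, evaluating both integrals, ⟨z⟩ = 3·d/2.
With d = 4.27, ⟨z⟩ = 6.405.

⟨z⟩ ≈ 6.41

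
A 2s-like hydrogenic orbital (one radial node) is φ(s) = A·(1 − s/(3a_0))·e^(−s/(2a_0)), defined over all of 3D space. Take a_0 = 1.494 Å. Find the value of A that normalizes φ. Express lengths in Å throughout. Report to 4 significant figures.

A ≈ 0.1892 Å^(-3/2)

We need A² ∫|f|² 4πs² ds = 1, taking the integral from 0 to ∞.
(Spherical symmetry: dV = 4πs² ds.)
With ∫₀^∞ s^4 e^(−αs) ds = 4!/α^5, ∫|φ|² 4πs² ds = A²·(8·π·a_0^3/3).
With a_0 = 1.494: A² = 0.035796 and A = 0.18920.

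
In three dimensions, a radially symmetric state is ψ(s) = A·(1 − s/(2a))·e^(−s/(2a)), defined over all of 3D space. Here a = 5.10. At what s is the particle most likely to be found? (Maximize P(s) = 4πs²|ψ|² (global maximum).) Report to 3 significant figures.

Differentiate P(s) = 4πs²|ψ|² with respect to s and set to zero.
This gives s = a·(√(5) + 3).
With a = 5.10, the most probable radial distance is 26.70.

s ≈ 26.7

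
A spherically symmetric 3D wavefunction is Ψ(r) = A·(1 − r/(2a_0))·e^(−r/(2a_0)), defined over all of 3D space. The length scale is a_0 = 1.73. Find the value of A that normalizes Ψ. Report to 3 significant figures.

We need A² ∫|f|² 4πr² dr = 1, taking the integral from 0 to ∞.
The angular integral contributes 4π, leaving ∫₀^∞ r²|Ψ|² dr.
Recall ∫₀^∞ r^m e^(−r/β) dr = m!·β^(m+1), with Ψ = A·(1 − r/(2a_0))·e^(−r/(2a_0)), the integral evaluates to A²·[8·π·a_0^3].
So A² = (8·π·a_0^3)^(−1).
Substituting a_0 = 1.73 gives A² = 0.007685, so A = 0.08766.

A ≈ 0.0877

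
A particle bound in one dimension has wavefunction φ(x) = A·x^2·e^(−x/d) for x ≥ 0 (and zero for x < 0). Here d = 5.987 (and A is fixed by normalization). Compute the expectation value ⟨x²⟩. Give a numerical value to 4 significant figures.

The expectation value is the |φ|²-weighted average of x^2: ∫ x^2|φ|² dx.
Recall ∫₀^∞ x^m e^(−x/β) dx = m!·β^(m+1), the ratio of the moment integral to the normalization integral gives ⟨x²⟩ = 15·d^2/2.
Putting d = 5.987 gives 268.83.

⟨x^2⟩ ≈ 268.8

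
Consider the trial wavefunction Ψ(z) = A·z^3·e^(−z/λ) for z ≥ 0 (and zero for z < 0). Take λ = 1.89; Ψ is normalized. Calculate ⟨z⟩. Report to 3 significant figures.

⟨z⟩ ≈ 6.62

The expectation value is the |Ψ|²-weighted average of z: ∫ z|Ψ|² dz.
Evaluating both integrals, ⟨z⟩ = 7·λ/2.
Putting λ = 1.89 gives 6.615.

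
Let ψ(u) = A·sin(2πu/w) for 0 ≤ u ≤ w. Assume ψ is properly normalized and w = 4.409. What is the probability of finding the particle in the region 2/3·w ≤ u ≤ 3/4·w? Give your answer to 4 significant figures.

|ψ|² is the probability density, so P = ∫_{2/3·w}^{3/4·w} |ψ|² du.
The normalization integral ∫|ψ|²du over the whole domain equals w/2·A², and A² cancels in the ratio.
Let t = u/w; then A² and the length scale cancel, so P = ∫_{2/3}^{3/4} sin(2·π·t)^2 dt ÷ ∫_{0}^{1} sin(2·π·t)^2 dt.
With ∫ sin(2·π·t)^2 dt = t/2 - sin(4·π·t)/(8·π) + C, the region integral is √(3)/(16·π) + 1/24 and the full one is 1/2.
Evaluating gives P = (√(3)/8 + π/12)/π.

P ≈ 0.1522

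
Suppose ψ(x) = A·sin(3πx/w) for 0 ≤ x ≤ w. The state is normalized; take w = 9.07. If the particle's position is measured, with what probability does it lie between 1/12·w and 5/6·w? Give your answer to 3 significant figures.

P ≈ 0.803

P = ∫_{1/12·w}^{5/6·w} |ψ(x)|² dx.
The normalization integral ∫|ψ|²dx over the whole domain equals w/2·A², and A² cancels in the ratio.
Let u = x/w; then A² and the length scale cancel, so P = ∫_{1/12}^{5/6} sin(3·π·u)^2 du ÷ ∫_{0}^{1} sin(3·π·u)^2 du.
Using ∫ sin(3·π·u)^2 du = u/2 - sin(6·π·u)/(12·π), the numerator is 1/(12·π) + 3/8 and the denominator is 1/2.
Evaluating gives P = (2 + 9·π)/(12·π).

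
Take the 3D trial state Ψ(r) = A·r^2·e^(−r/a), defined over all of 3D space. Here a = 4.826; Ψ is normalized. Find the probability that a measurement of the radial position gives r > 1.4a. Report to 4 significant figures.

P ≈ 0.9756

P = ∫ |Ψ|² 4πr² dr over r > 1.4a.
A² is fixed by ∫₀^∞ 4πr²|Ψ|² dr = 1, i.e. A² = (45·π·a^7/2)^(−1).
In terms of u = r/a (A², 4π and the length scale all cancel between numerator and denominator), P = [∫_{1.4}^{∞} u^6·e^(-2·u) du] / [∫_{0}^{∞} u^6·e^(-2·u) du].
Using ∫ u^6·e^(-2·u) du = -(4·u^6 + 12·u^5 + 30·u^4 + 60·u^3 + 90·u^2 + 90·u + 45)·e^(-2·u)/8, the numerator is ≈ 5.48769 and the denominator is 45/8.
The region integral divided by the full integral gives P = 0.97559.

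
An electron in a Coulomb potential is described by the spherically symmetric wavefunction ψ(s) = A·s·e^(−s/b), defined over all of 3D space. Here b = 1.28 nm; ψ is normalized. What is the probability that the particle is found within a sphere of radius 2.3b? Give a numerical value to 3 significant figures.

P ≈ 0.487

With dV = 4πs²ds, the probability is ∫|ψ|² dV over s ≤ 2.3b.
Normalization gives A² = 1/(3·π·b^5).
Substituting u = s/b, A², 4π and the length scale all cancel in the ratio: P = ∫_{0}^{2.3} u^4·e^(-2·u) du / ∫_{0}^{∞} u^4·e^(-2·u) du.
An antiderivative of u^4·e^(-2·u) is -(u^4/2 + u^3 + 3·u^2/2 + 3·u/2 + 3/4)·e^(-2·u); evaluating from 0 to 2.3 gives ≈ 0.36507, while the full integral is 3/4.
This evaluates to P = 0.4868.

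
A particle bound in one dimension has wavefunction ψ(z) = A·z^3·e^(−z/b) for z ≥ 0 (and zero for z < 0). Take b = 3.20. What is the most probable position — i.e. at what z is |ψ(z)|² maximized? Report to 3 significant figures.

z ≈ 9.60

Differentiate |ψ(z)|² with respect to z and set to zero.
Solving yields z = 3·b.
With b = 3.20, the most probable position is 9.600.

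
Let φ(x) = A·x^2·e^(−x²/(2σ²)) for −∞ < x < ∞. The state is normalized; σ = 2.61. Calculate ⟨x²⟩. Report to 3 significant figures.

⟨x^2⟩ ≈ 17.0

The expectation value is the |φ|²-weighted average of x^2: ∫ x^2|φ|² dx.
Differentiating ∫e^(−αx²) dx = √(π/α) under α to get the higher moments, the ratio of the moment integral to the normalization integral gives ⟨x²⟩ = 5·σ^2/2.
Putting σ = 2.61 gives 17.03.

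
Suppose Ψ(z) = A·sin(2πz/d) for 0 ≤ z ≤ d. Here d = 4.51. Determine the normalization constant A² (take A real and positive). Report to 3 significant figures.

A^2 ≈ 0.443

We need A² ∫|f|² dz = 1, taking the integral from 0 to d.
With ∫₀^d sin²(nπz/d) dz = d/2, the integral (without the A² prefactor) comes out to d/2.
With d = 4.51: A² = 0.4435 and A = 0.6659.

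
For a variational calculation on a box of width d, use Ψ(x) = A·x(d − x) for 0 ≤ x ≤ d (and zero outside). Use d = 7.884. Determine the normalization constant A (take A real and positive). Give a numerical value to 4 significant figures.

A ≈ 0.03138

We need A² ∫|f|² dx = 1, taking the integral from 0 to d.
Expanding the polynomial and integrating term by term, with Ψ = A·x(d − x), the integral evaluates to A²·[d^5/30].
Setting this equal to 1 gives A² = 1/(d^5/30).
Plugging in d = 7.884 yields A = 0.031383.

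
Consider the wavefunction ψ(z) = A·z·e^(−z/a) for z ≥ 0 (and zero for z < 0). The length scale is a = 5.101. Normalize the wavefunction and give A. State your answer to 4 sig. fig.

A ≈ 0.1736

Require ∫ |ψ|² dz = 1 over the whole domain.
Using ∫₀^∞ zⁿ e^(−αz) dz = n!/αⁿ⁺¹, carrying out the integral gives A² · a^3/4.
Plugging in a = 5.101 yields A = 0.17360.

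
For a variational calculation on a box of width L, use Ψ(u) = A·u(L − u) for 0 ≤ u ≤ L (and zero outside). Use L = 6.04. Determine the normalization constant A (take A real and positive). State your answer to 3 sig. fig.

We need A² ∫|f|² du = 1, taking the integral from 0 to L.
Expanding the polynomial and integrating term by term, ∫|Ψ|² du = A²·(L^5/30).
Hence A² = 1/[L^5/30].
With L = 6.04: A² = 0.003732 and A = 0.06109.

A ≈ 0.0611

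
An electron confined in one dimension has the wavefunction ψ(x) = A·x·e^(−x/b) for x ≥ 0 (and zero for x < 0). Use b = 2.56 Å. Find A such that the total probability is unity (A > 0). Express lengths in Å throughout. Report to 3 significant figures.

The normalization condition is ∫|ψ|² dx = 1 from 0 to ∞.
With ψ = A·x·e^(−x/b), the integral evaluates to A²·[b^3/4].
Hence A² = 1/[b^3/4].
Substituting b = 2.56 gives A² = 0.2384, so A = 0.4883.

A ≈ 0.488 Å^(-3/2)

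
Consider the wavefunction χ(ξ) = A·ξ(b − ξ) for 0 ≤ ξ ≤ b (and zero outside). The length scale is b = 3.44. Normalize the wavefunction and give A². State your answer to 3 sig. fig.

A^2 ≈ 0.0623

We need A² ∫|f|² dξ = 1, taking the integral from 0 to b.
∫|χ|² dξ = A²·(b^5/30).
Hence A² = 1/[b^5/30].
Substituting b = 3.44 gives A² = 0.06228, so A = 0.2496.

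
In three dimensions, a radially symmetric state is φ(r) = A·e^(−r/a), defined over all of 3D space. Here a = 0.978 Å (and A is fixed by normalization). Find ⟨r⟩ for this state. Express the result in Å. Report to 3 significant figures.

⟨r⟩ ≈ 1.47 Å

The expectation value is the |φ|²-weighted average of r: ∫ r|φ|² 4πr² dr.
Using ∫₀^∞ rⁿ e^(−αr) dr = n!/αⁿ⁺¹, evaluating both integrals, ⟨r⟩ = 3·a/2.
With a = 0.978, ⟨r⟩ = 1.467.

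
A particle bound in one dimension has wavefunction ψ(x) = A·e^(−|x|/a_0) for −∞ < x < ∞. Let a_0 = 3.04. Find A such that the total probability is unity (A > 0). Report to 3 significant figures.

A ≈ 0.574

The normalization condition is ∫|ψ|² dx = 1 from −∞ to ∞.
Using ∫₀^∞ xⁿ e^(−αx) dx = n!/αⁿ⁺¹, with ψ = A·e^(−|x|/a_0), the integral evaluates to A²·[a_0].
Setting this equal to 1 gives A² = 1/(a_0).
Plugging in a_0 = 3.04 yields A = 0.5735.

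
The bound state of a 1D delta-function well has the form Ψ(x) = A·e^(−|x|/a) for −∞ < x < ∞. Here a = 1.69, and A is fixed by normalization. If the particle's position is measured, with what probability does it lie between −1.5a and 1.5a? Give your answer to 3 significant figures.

P ≈ 0.950

The probability is P = ∫ |Ψ|² dx over [−1.5a, 1.5a].
Since A² = 1/(a), this is the region integral divided by the full normalization integral.
By symmetry take twice the x ≥ 0 contribution in numerator and denominator; the 2's cancel. Let u = x/a; then A² and the length scale cancel, so P = ∫_{0}^{1.5} e^(-2·u) du ÷ ∫_{0}^{∞} e^(-2·u) du.
Using ∫ e^(-2·u) du = -e^(-2·u)/2, the numerator is 1/2 - e^(-3)/2 and the denominator is 1/2.
The result is P = 0.9502.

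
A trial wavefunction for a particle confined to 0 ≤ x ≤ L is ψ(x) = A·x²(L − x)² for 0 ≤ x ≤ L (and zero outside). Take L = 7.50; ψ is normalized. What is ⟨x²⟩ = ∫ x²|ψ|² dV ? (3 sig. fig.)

⟨x^2⟩ ≈ 15.3

⟨x²⟩ = ∫ x^2 |ψ|² dx over the full domain.
Expanding the polynomial and integrating term by term, evaluating both integrals, ⟨x²⟩ = 3·L^2/11.
Putting L = 7.50 gives 15.34.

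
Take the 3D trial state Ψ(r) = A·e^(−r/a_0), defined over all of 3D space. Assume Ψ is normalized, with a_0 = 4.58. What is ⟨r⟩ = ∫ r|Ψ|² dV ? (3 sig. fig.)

⟨r⟩ ≈ 6.87

The expectation value is the |Ψ|²-weighted average of r: ∫ r|Ψ|² 4πr² dr.
The ratio of the moment integral to the normalization integral gives ⟨r⟩ = 3·a_0/2.
With a_0 = 4.58, ⟨r⟩ = 6.870.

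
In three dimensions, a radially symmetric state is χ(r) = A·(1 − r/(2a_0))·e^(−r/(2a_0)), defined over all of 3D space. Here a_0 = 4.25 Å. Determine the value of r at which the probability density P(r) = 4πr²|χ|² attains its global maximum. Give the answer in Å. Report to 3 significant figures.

r ≈ 22.3 Å

Set d/dr [P(r) = 4πr²|χ|²] = 0 and solve for r > 0.
Solving yields r = a_0·(√(5) + 3).
With a_0 = 4.25, the most probable radial distance is 22.25 Å.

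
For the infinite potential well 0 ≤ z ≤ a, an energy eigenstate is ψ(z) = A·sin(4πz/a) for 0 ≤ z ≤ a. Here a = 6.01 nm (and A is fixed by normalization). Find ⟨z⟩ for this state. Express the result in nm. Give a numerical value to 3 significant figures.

⟨z⟩ = ∫ z |ψ|² dz over the full domain.
With ∫₀^a sin²(nπz/a) dz = a/2, the ratio of the moment integral to the normalization integral gives ⟨z⟩ = a/2.
Putting a = 6.01 gives 3.005.

⟨z⟩ ≈ 3.01 nm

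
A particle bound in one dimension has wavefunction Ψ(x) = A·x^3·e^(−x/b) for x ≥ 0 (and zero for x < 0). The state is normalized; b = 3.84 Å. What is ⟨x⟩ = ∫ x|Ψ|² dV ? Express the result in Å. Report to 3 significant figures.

By definition ⟨x⟩ = ∫ x |Ψ(x)|² dx.
Recall ∫₀^∞ x^m e^(−x/β) dx = m!·β^(m+1), since the A² factors cancel between numerator and denominator, ⟨x⟩ = 7·b/2.
Putting b = 3.84 gives 13.44.

⟨x⟩ ≈ 13.4 Å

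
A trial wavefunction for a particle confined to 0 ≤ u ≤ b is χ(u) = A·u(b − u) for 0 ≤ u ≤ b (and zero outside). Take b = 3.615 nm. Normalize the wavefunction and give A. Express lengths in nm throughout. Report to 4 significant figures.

Require ∫ |χ|² du = 1 over the whole domain.
With χ = A·u(b − u), the integral evaluates to A²·[b^5/30].
Hence A² = 1/[b^5/30].
Plugging in b = 3.615 yields A = 0.22044.

A ≈ 0.2204 nm^(-5/2)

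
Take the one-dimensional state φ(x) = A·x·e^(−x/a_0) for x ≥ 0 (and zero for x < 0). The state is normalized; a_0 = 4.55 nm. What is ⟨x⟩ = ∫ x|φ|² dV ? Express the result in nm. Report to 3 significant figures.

By definition ⟨x⟩ = ∫ x |φ(x)|² dx.
Using ∫₀^∞ xⁿ e^(−αx) dx = n!/αⁿ⁺¹, evaluating both integrals, ⟨x⟩ = 3·a_0/2.
With a_0 = 4.55, ⟨x⟩ = 6.825.

⟨x⟩ ≈ 6.83 nm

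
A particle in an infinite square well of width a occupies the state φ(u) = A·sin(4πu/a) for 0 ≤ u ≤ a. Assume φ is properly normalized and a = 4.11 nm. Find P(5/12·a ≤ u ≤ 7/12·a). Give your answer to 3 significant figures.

P ≈ 0.0978

The probability is P = ∫ |φ|² du over [5/12·a, 7/12·a].
With A² fixed by ∫|φ|² = 1, i.e. A² = (a/2)^(−1), substitute and integrate.
Let t = u/a; then A² and the length scale cancel, so P = ∫_{5/12}^{7/12} sin(4·π·t)^2 dt ÷ ∫_{0}^{1} sin(4·π·t)^2 dt.
With ∫ sin(4·π·t)^2 dt = t/2 - sin(4·π·t)·cos(4·π·t)/(8·π) + C, the region integral is -√(3)/(16·π) + 1/12 and the full one is 1/2.
Evaluating gives P = (-√(3)/8 + π/6)/π.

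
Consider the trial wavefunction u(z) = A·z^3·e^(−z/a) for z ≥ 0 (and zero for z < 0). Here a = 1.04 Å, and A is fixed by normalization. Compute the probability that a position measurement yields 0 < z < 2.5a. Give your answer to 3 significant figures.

P ≈ 0.238

|u|² is the probability density, so P = ∫_{0}^{2.5a} |u|² dz.
Since A² = 1/(45·a^7/8), this is the region integral divided by the full normalization integral.
In terms of t = z/a (A² and the length scale cancel between numerator and denominator), P = [∫_{0}^{2.5} t^6·e^(-2·t) dt] / [∫_{0}^{∞} t^6·e^(-2·t) dt].
With ∫ t^6·e^(-2·t) dt = -(4·t^6 + 12·t^5 + 30·t^4 + 60·t^3 + 90·t^2 + 90·t + 45)·e^(-2·t)/8 + C, the region integral is ≈ 1.3377 and the full one is 45/8.
Taking the ratio, P = 0.2378.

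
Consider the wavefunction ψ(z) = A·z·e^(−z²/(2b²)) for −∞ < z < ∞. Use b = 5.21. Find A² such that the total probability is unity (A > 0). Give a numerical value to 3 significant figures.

We need A² ∫|f|² dz = 1, taking the integral from −∞ to ∞.
Using the Gaussian integral ∫_{−∞}^{∞} e^(−αz²) dz = √(π/α), with ψ = A·z·e^(−z²/(2b²)), the integral evaluates to A²·[√(π)·b^3/2].
So A² = (√(π)·b^3/2)^(−1).
With b = 5.21: A² = 0.007979 and A = 0.08932.

A^2 ≈ 0.00798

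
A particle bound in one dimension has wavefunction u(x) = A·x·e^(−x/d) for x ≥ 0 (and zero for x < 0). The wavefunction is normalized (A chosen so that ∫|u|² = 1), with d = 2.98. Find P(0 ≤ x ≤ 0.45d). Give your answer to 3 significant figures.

|u|² is the probability density, so P = ∫_{0}^{0.45d} |u|² dx.
Since A² = 1/(d^3/4), this is the region integral divided by the full normalization integral.
Let t = x/d; then A² and the length scale cancel, so P = ∫_{0}^{0.45} t^2·e^(-2·t) dt ÷ ∫_{0}^{∞} t^2·e^(-2·t) dt.
An antiderivative of t^2·e^(-2·t) is -(2·t^2 + 2·t + 1)·e^(-2·t)/4; evaluating from 0 to 0.45 gives 1/4 - 461·e^(-9/10)/800, while the full integral is 1/4.
Evaluating gives P = 0.06286.

P ≈ 0.0629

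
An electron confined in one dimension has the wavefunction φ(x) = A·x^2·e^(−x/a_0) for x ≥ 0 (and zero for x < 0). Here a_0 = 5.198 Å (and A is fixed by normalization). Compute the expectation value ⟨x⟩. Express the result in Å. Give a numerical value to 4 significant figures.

⟨x⟩ ≈ 13.00 Å

The expectation value is the |φ|²-weighted average of x: ∫ x|φ|² dx.
Evaluating both integrals, ⟨x⟩ = 5·a_0/2.
With a_0 = 5.198, ⟨x⟩ = 12.995.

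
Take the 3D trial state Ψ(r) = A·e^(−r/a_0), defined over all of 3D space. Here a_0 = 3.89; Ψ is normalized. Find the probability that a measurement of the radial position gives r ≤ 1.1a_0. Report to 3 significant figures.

With dV = 4πr²dr, the probability is ∫|Ψ|² dV over r ≤ 1.1a_0.
The full normalization integral is A²·[π·a_0^3] = 1, fixing A².
Let u = r/a_0; then A², 4π and the length scale all cancel, so P = ∫_{0}^{1.1} u^2·e^(-2·u) du ÷ ∫_{0}^{∞} u^2·e^(-2·u) du.
Using ∫ u^2·e^(-2·u) du = -(2·u^2 + 2·u + 1)·e^(-2·u)/4, the numerator is 1/4 - 281·e^(-11/5)/200 and the denominator is 1/4.
The region integral divided by the full integral gives P = 0.3773.

P ≈ 0.377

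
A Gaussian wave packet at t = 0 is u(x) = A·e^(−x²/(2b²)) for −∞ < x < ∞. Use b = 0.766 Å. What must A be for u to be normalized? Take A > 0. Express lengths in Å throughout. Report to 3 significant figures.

The normalization condition is ∫|u|² dx = 1 from −∞ to ∞.
Using the Gaussian integral ∫_{−∞}^{∞} e^(−αx²) dx = √(π/α), the integral (without the A² prefactor) comes out to √(π)·b.
Hence A² = 1/[√(π)·b].
With b = 0.766: A² = 0.7365 and A = 0.8582.

A ≈ 0.858 Å^(-1/2)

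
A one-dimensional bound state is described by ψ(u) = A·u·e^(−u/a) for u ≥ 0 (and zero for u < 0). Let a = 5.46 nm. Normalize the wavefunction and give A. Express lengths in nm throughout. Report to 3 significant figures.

Normalization requires ∫|ψ|² du = 1, integrated from 0 to ∞.
With ψ = A·u·e^(−u/a), the integral evaluates to A²·[a^3/4].
So A² = (a^3/4)^(−1).
With a = 5.46: A² = 0.02457 and A = 0.1568.

A ≈ 0.157 nm^(-3/2)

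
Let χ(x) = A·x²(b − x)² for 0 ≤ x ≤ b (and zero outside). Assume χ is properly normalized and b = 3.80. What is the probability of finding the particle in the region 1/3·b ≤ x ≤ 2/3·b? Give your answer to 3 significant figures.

|χ|² is the probability density, so P = ∫_{1/3·b}^{2/3·b} |χ|² dx.
Since A² = 1/(b^9/630), this is the region integral divided by the full normalization integral.
Let u = x/b; then A² and the length scale cancel, so P = ∫_{1/3}^{2/3} u^4·(1 - u)^4 du ÷ ∫_{0}^{1} u^4·(1 - u)^4 du.
With ∫ u^4·(1 - u)^4 du = u^5·(70·u^4 - 315·u^3 + 540·u^2 - 420·u + 126)/630 + C, the region integral is ≈ 0.0011275 and the full one is 1/630.
Taking the ratio, P = 0.7103.

P ≈ 0.710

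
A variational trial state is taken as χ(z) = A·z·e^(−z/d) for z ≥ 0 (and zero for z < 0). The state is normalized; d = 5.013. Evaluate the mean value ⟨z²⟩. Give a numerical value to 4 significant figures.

By definition ⟨z²⟩ = ∫ z^2 |χ(z)|² dz.
Recall ∫₀^∞ z^m e^(−z/β) dz = m!·β^(m+1), since the A² factors cancel between numerator and denominator, ⟨z²⟩ = 3·d^2.
Putting d = 5.013 gives 75.391.

⟨z^2⟩ ≈ 75.39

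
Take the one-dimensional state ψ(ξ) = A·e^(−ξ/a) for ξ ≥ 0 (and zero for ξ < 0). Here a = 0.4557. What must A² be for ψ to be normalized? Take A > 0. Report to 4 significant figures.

A^2 ≈ 4.389

The normalization condition is ∫|ψ|² dξ = 1 from 0 to ∞.
With ∫₀^∞ ξ^0 e^(−αξ) dξ = 0!/α^1, ∫|ψ|² dξ = A²·(a/2).
Setting this equal to 1 gives A² = 1/(a/2).
With a = 0.4557: A² = 4.3889 and A = 2.0950.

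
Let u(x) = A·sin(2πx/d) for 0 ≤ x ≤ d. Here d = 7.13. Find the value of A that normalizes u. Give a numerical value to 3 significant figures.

The normalization condition is ∫|u|² dx = 1 from 0 to d.
Using sin²θ = (1 − cos 2θ)/2, the integral (without the A² prefactor) comes out to d/2.
So A² = (d/2)^(−1).
Substituting d = 7.13 gives A² = 0.2805, so A = 0.5296.

A ≈ 0.530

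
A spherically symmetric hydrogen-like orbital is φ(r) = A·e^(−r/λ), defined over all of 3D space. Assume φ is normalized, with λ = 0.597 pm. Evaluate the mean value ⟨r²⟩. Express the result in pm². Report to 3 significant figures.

⟨r^2⟩ ≈ 1.07 pm^2

By definition ⟨r²⟩ = ∫ r^2 |φ(r)|² 4πr² dr.
With ∫₀^∞ r^4 e^(−αr) dr = 4!/α^5, the ratio of the moment integral to the normalization integral gives ⟨r²⟩ = 3·λ^2.
With λ = 0.597, ⟨r^2⟩ = 1.069.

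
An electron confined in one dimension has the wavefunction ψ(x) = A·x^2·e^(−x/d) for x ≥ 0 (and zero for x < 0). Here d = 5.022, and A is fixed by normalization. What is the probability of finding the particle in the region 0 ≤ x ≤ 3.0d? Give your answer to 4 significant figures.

P ≈ 0.7149

P = ∫_{0}^{3.0d} |ψ(x)|² dx.
The normalization integral ∫|ψ|²dx over the whole domain equals 3·d^5/4·A², and A² cancels in the ratio.
Substituting u = x/d, A² and the length scale cancel in the ratio: P = ∫_{0}^{3.0} u^4·e^(-2·u) du / ∫_{0}^{∞} u^4·e^(-2·u) du.
Using ∫ u^4·e^(-2·u) du = -(u^4/2 + u^3 + 3·u^2/2 + 3·u/2 + 3/4)·e^(-2·u), the numerator is 3/4 - 345·e^(-6)/4 and the denominator is 3/4.
Evaluating gives P = 0.71494.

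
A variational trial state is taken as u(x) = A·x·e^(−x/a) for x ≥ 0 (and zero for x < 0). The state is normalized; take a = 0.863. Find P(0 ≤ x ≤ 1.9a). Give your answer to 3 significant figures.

P = ∫_{0}^{1.9a} |u(x)|² dx.
With A² fixed by ∫|u|² = 1, i.e. A² = (a^3/4)^(−1), substitute and integrate.
In terms of t = x/a (A² and the length scale cancel between numerator and denominator), P = [∫_{0}^{1.9} t^2·e^(-2·t) dt] / [∫_{0}^{∞} t^2·e^(-2·t) dt].
Using ∫ t^2·e^(-2·t) dt = -(2·t^2 + 2·t + 1)·e^(-2·t)/4, the numerator is 1/4 - 601·e^(-19/5)/200 and the denominator is 1/4.
Evaluating gives P = 0.7311.

P ≈ 0.731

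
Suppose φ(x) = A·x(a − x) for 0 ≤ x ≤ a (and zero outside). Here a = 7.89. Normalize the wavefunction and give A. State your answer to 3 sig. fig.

We need A² ∫|f|² dx = 1, taking the integral from 0 to a.
∫|φ|² dx = A²·(a^5/30).
Hence A² = 1/[a^5/30].
With a = 7.89: A² = 0.0009812 and A = 0.03132.

A ≈ 0.0313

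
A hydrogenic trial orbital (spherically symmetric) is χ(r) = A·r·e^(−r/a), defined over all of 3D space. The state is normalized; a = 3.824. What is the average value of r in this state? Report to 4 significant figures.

⟨r⟩ ≈ 9.560

By definition ⟨r⟩ = ∫ r |χ(r)|² 4πr² dr.
With ∫₀^∞ r^5 e^(−αr) dr = 5!/α^6, the ratio of the moment integral to the normalization integral gives ⟨r⟩ = 5·a/2.
Putting a = 3.824 gives 9.5600.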